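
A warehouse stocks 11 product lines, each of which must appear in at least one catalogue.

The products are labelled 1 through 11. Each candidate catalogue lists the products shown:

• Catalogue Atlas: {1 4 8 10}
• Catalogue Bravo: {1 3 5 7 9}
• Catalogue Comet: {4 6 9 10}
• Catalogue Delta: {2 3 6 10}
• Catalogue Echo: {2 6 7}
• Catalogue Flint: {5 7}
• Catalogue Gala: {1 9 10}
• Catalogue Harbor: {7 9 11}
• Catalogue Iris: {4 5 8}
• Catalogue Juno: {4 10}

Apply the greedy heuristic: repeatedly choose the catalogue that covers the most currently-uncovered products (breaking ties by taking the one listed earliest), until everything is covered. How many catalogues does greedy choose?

4

Greedy: pick Bravo (covers 5 new) → pick Atlas (covers 3 new) → pick Delta (covers 2 new) → pick Harbor (covers 1 new). Total picks: 4.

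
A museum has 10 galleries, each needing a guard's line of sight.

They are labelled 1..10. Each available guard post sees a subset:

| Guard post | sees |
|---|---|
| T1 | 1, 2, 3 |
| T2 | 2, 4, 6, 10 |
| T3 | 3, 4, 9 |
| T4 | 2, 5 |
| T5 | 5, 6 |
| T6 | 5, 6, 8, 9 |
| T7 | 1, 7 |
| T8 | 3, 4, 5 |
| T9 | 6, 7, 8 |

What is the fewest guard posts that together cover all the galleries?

4

T2 and T6 and T7 and T8 together: T2 ∪ T6 ∪ T7 ∪ T8 = {1, 2, 3, 4, 5, 6, 7, 8, 9, 10} — every gallery is covered.
No 3 of the 9 guard posts cover everything (all 84 combinations miss at least one gallery), so 4 is optimal.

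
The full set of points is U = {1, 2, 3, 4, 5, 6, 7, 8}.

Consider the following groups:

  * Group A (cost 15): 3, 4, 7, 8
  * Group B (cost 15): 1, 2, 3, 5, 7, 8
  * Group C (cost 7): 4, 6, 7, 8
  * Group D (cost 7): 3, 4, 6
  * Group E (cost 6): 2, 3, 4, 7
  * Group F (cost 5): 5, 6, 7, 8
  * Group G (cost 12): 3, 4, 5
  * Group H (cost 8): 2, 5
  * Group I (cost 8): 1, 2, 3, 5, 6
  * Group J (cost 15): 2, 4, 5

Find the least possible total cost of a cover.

C, I together cover every point (C ∪ I = {1, 2, 3, 4, 5, 6, 7, 8}); total cost 7 + 8 = 15.
The greedy pick F, E, I costs 19; no covering selection beats 15.

15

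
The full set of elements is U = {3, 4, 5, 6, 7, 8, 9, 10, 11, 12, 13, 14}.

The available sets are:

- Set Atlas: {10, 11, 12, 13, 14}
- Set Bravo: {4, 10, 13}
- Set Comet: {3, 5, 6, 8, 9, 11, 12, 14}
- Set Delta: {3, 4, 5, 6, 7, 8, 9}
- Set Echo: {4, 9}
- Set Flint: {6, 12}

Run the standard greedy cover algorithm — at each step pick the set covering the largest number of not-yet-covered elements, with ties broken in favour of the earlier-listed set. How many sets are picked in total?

Greedy: pick Comet (covers 8 new) → pick Bravo (covers 3 new) → pick Delta (covers 1 new). Total picks: 3.
(The true minimum cover uses only 2 sets, so greedy is not optimal here.)

3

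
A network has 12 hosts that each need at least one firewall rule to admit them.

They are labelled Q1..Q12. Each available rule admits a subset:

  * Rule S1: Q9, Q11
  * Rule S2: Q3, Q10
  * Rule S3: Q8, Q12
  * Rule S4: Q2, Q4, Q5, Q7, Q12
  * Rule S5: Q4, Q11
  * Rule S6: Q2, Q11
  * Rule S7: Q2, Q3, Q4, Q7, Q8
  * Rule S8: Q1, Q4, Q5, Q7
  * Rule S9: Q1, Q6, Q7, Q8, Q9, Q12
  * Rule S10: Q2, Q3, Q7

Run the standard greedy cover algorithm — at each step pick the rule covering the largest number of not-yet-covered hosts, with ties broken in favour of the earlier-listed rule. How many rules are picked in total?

4

Greedy: pick S9 (covers 6 new) → pick S4 (covers 3 new) → pick S2 (covers 2 new) → pick S1 (covers 1 new). Total picks: 4.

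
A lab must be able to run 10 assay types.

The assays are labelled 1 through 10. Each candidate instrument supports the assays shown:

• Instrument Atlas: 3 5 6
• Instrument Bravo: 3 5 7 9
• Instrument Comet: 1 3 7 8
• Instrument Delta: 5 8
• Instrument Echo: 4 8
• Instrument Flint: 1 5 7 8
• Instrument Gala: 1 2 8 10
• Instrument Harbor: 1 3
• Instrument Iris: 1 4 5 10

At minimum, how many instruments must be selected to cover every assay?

4

Atlas and Bravo and Gala and Iris together: Atlas ∪ Bravo ∪ Gala ∪ Iris = {1, 2, 3, 4, 5, 6, 7, 8, 9, 10} — every assay is covered.
No 3 of the 9 instruments cover everything (all 84 combinations miss at least one assay), so 4 is optimal.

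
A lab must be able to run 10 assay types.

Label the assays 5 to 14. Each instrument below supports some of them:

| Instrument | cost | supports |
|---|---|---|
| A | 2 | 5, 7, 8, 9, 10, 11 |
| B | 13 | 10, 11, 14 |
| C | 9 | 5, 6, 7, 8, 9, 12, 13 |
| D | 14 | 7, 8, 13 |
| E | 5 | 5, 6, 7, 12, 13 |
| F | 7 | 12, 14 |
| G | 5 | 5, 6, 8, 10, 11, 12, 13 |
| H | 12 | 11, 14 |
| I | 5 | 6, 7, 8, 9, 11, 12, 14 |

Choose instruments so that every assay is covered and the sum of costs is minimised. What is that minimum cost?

G, I together cover every assay (G ∪ I = {5, 6, 7, 8, 9, 10, 11, 12, 13, 14}); total cost 5 + 5 = 10.
The greedy pick A, E, I costs 12; no covering selection beats 10.

10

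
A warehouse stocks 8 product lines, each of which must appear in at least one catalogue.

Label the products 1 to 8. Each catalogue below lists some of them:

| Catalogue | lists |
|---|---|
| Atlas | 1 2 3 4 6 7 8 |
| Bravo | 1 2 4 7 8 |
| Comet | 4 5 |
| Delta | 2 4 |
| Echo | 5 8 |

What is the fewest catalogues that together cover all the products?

2

Take {Atlas, Echo}. Their union is {1, 2, 3, 4, 5, 6, 7, 8}, which is all 8 products.
No single catalogue has all 8 products (the largest, Atlas, has 7), so 2 is optimal.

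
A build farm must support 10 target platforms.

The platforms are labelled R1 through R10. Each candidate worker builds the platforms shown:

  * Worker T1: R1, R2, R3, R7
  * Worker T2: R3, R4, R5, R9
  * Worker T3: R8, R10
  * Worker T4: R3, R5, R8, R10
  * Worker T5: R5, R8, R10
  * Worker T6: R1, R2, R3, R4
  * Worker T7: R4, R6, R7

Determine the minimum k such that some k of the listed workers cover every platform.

4

Take {T1, T2, T5, T7}. Their union is {R1, R2, R3, R4, R5, R6, R7, R8, R9, R10}, which is all 10 platforms.
No 3 of the 7 workers cover everything (all 35 combinations miss at least one platform), so 4 is optimal.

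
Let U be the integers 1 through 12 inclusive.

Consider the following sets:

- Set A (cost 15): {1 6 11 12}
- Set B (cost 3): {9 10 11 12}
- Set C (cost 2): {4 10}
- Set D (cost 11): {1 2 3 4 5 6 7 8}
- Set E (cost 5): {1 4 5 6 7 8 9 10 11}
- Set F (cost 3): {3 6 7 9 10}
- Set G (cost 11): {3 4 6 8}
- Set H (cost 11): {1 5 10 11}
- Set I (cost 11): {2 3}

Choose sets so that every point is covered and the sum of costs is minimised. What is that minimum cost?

B, D together cover every point (B ∪ D = {1, 2, 3, 4, 5, 6, 7, 8, 9, 10, 11, 12}); total cost 3 + 11 = 14.
The greedy pick E, B, F, D costs 22; no covering selection beats 14.

14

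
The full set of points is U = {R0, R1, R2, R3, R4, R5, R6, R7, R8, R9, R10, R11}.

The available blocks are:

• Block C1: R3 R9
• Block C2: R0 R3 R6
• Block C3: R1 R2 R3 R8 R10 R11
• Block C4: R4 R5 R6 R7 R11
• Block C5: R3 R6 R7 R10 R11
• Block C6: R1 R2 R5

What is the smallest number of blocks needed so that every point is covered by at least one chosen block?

4

C1, C2, C3, and C4 cover everything between them: the union {R0, R1, R2, R3, R4, R5, R6, R7, R8, R9, R10, R11} is all of U.
No 3 of the 6 blocks cover everything (all 20 combinations miss at least one point), so 4 is optimal.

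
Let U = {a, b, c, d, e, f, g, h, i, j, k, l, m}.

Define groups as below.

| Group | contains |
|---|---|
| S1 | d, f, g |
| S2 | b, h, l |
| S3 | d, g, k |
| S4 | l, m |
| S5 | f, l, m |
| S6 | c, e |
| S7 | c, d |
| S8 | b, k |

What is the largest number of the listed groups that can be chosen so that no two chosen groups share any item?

4

S1, S4, S6, S8 are pairwise disjoint (S1={d,f,g}; S4={l,m}; S6={c,e}; S8={b,k}).
Every remaining group overlaps one of these, and no 5 of the listed groups are pairwise disjoint, so 4 is the maximum.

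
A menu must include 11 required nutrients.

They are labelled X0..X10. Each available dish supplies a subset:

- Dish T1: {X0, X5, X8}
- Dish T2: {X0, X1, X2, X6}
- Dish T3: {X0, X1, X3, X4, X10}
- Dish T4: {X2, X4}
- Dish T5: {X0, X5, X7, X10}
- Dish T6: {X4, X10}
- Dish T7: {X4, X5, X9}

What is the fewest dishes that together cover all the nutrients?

T1 and T2 and T3 and T5 and T7 together: T1 ∪ T2 ∪ T3 ∪ T5 ∪ T7 = {X0, X1, X2, X3, X4, X5, X6, X7, X8, X9, X10} — every nutrient is covered.
No 4 of the 7 dishes cover everything (all 35 combinations miss at least one nutrient), so 5 is optimal.

5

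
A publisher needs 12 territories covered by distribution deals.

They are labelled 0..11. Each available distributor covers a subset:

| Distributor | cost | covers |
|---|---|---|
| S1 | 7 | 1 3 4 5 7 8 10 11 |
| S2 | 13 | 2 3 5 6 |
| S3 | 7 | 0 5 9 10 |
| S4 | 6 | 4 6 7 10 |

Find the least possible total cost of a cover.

S1, S2, S3 together cover every territory (S1 ∪ S2 ∪ S3 = {0, 1, 2, 3, 4, 5, 6, 7, 8, 9, 10, 11}); total cost 7 + 13 + 7 = 27.
The greedy pick S1, S3, S4, S2 costs 33; no covering selection beats 27.

27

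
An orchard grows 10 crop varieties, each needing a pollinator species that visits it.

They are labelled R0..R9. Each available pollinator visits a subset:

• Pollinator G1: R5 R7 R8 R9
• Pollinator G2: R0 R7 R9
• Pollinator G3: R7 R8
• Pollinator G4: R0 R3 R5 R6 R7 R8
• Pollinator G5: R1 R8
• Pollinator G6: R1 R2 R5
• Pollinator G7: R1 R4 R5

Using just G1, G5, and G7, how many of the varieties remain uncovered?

Union of G1, G5, G7 = {R1, R4, R5, R7, R8, R9}.
Not covered: R0, R2, R3, R6 — 4 varieties.

4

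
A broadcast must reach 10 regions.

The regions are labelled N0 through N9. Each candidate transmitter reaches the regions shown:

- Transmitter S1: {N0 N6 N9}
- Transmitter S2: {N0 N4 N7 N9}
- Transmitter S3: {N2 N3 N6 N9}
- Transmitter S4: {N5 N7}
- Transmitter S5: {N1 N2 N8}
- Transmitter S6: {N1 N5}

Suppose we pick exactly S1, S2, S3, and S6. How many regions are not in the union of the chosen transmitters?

Union of S1, S2, S3, S6 = {N0, N1, N2, N3, N4, N5, N6, N7, N9}.
Not covered: N8 — 1 region.

1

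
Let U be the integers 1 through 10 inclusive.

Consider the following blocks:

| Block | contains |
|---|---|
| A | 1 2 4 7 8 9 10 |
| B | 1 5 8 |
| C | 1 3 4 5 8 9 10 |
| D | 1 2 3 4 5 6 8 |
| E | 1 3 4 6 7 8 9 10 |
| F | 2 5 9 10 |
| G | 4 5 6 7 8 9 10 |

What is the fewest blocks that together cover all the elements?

A and D cover everything between them: the union {1, 2, 3, 4, 5, 6, 7, 8, 9, 10} is all of U.
No single block has all 10 elements (the largest, E, has 8), so 2 is optimal.

2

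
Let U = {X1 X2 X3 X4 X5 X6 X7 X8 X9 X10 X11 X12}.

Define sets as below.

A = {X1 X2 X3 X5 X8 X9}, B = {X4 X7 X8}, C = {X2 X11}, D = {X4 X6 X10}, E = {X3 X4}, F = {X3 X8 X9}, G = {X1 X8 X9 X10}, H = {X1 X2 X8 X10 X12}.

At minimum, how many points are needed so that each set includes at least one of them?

Take T = {X2, X4, X8}. Each listed set contains at least one of these, so T is a hitting set of size 3.
The sets C, E, G are pairwise disjoint, so any hitting set needs a separate point for each — at least 3. Hence 3 is optimal.

3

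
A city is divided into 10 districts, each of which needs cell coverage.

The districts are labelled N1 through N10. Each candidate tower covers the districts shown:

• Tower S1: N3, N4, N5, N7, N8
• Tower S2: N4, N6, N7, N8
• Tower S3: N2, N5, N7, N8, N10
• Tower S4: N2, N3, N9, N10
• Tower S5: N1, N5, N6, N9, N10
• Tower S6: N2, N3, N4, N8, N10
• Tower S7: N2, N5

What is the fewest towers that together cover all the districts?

Take {S1, S4, S5}. Their union is {N1, N2, N3, N4, N5, N6, N7, N8, N9, N10}, which is all 10 districts.
Only S5 contains N1, so S5 is forced; the remaining 5 districts need at least 2 more towers (each remaining tower adds at most 4) — so at least 3 towers are needed, and 3 is optimal.

3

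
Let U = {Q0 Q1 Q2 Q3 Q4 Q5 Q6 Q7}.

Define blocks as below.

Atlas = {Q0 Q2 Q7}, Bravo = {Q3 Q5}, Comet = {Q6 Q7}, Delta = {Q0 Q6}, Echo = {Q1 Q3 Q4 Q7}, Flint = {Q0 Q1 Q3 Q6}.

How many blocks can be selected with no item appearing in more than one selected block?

Bravo, Delta are pairwise disjoint (Bravo={Q3,Q5}; Delta={Q0,Q6}).
Every remaining block overlaps one of these, and no 3 of the listed blocks are pairwise disjoint, so 2 is the maximum.

2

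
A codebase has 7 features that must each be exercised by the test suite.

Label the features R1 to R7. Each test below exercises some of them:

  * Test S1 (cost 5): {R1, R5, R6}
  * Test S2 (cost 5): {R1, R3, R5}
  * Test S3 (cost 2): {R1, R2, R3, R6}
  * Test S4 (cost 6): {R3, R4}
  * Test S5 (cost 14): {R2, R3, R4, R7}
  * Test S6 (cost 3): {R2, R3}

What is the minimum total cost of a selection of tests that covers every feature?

19

S1, S5 together cover every feature (S1 ∪ S5 = {R1, R2, R3, R4, R5, R6, R7}); total cost 5 + 14 = 19.
The greedy pick S3, S1, S4, S5 costs 27; no covering selection beats 19.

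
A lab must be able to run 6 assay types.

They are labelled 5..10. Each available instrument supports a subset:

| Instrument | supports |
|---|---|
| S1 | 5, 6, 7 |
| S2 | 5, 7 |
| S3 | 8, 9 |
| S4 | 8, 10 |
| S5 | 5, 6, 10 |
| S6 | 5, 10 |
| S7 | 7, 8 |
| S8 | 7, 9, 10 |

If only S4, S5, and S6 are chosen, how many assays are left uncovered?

Union of S4, S5, S6 = {5, 6, 8, 10}.
Not covered: 7, 9 — 2 assays.

2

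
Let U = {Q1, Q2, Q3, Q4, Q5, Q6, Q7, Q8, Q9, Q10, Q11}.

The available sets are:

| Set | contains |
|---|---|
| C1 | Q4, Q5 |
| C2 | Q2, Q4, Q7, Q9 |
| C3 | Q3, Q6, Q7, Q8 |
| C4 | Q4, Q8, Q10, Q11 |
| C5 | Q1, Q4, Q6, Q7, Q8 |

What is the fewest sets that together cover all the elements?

C1 and C2 and C3 and C4 and C5 together: C1 ∪ C2 ∪ C3 ∪ C4 ∪ C5 = {Q1, Q2, Q3, Q4, Q5, Q6, Q7, Q8, Q9, Q10, Q11} — every element is covered.
No 4 of the 5 sets cover everything (all 5 combinations miss at least one element), so 5 is optimal.

5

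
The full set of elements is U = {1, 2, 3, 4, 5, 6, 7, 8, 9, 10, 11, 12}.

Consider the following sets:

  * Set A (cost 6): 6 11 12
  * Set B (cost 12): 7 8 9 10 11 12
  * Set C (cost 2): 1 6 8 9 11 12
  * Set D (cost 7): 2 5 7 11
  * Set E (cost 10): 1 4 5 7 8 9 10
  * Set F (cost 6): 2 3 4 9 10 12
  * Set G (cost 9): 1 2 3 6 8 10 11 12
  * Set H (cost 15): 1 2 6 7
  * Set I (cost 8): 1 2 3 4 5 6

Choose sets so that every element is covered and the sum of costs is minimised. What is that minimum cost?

15

C, D, F together cover every element (C ∪ D ∪ F = {1, 2, 3, 4, 5, 6, 7, 8, 9, 10, 11, 12}); total cost 2 + 7 + 6 = 15.
No covering selection has total cost below 15.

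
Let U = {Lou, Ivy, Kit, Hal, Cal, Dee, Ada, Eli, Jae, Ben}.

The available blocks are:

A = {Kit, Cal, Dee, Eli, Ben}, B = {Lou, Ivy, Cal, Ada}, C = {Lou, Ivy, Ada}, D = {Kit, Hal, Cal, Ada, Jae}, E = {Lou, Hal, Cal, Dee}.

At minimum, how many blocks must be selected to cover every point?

A, C, and D cover everything between them: the union {Lou, Ivy, Kit, Hal, Cal, Dee, Ada, Eli, Jae, Ben} is all of U.
Only A contains Eli, so A is forced; the remaining 5 points need at least 2 more blocks (each remaining block adds at most 3) — so at least 3 blocks are needed, and 3 is optimal.

3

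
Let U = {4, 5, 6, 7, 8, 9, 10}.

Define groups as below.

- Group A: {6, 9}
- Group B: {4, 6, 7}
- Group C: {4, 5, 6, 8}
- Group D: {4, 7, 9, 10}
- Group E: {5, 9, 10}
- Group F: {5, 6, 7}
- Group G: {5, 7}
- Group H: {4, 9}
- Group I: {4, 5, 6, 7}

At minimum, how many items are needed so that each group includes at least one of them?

The 3 items {4, 7, 9} hit every group.
No choice of 2 items meets every group, so 3 is the minimum.

3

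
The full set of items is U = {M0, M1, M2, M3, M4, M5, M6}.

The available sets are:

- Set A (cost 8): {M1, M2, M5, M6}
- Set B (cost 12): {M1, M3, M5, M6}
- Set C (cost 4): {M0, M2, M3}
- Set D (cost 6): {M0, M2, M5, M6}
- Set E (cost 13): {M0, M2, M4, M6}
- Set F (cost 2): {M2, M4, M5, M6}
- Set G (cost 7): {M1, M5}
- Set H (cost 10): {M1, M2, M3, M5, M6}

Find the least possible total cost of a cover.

C, F, G together cover every item (C ∪ F ∪ G = {M0, M1, M2, M3, M4, M5, M6}); total cost 4 + 2 + 7 = 13.
No covering selection has total cost below 13.

13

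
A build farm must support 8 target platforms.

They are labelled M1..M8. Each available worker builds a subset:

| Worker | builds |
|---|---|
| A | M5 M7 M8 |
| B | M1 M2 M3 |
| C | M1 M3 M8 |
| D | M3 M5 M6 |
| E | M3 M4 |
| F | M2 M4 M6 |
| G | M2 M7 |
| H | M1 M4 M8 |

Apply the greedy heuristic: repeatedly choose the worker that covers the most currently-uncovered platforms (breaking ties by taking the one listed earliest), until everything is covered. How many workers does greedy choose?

3

Greedy: pick A (covers 3 new) → pick B (covers 3 new) → pick F (covers 2 new). Total picks: 3.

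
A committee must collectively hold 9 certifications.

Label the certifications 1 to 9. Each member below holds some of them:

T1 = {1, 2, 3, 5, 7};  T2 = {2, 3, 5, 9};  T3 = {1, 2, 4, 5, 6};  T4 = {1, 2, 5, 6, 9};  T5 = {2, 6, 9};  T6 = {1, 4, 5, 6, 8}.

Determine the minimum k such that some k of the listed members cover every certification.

T1 and T5 and T6 together: T1 ∪ T5 ∪ T6 = {1, 2, 3, 4, 5, 6, 7, 8, 9} — every certification is covered.
Only T1 contains 7, so T1 is forced; the remaining 4 certifications need at least 2 more members (each remaining member adds at most 3) — so at least 3 members are needed, and 3 is optimal.

3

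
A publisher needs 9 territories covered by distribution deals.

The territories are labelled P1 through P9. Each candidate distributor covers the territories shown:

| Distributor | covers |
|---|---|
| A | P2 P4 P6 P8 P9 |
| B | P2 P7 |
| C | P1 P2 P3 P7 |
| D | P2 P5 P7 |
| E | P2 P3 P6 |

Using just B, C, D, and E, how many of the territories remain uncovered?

3

Union of B, C, D, E = {P1, P2, P3, P5, P6, P7}.
Not covered: P4, P8, P9 — 3 territories.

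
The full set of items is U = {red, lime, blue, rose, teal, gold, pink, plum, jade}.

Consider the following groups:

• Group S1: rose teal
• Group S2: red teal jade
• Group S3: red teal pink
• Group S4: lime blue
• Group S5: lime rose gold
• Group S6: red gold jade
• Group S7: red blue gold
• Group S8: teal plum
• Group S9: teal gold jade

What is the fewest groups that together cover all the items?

5

S2 and S3 and S4 and S5 and S8 together: S2 ∪ S3 ∪ S4 ∪ S5 ∪ S8 = {red, lime, blue, rose, teal, gold, pink, plum, jade} — every item is covered.
No 4 of the 9 groups cover everything (all 126 combinations miss at least one item), so 5 is optimal.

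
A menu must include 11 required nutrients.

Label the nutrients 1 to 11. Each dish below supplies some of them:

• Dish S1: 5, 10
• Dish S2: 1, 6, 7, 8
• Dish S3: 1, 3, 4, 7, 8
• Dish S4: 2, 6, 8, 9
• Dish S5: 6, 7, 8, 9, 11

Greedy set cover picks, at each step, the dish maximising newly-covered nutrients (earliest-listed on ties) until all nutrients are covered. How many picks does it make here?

4

Greedy: pick S3 (covers 5 new) → pick S4 (covers 3 new) → pick S1 (covers 2 new) → pick S5 (covers 1 new). Total picks: 4.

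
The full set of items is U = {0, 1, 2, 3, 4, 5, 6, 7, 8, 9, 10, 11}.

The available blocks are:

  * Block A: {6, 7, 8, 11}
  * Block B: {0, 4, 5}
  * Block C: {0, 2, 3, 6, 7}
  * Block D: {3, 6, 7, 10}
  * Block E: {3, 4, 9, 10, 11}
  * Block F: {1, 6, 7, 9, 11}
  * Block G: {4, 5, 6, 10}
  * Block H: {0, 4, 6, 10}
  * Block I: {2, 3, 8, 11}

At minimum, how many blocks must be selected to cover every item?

B, E, F, and I cover everything between them: the union {0, 1, 2, 3, 4, 5, 6, 7, 8, 9, 10, 11} is all of U.
Only F contains 1, so F is forced; the remaining 7 items need at least 3 more blocks (each remaining block adds at most 3) — so at least 4 blocks are needed, and 4 is optimal.

4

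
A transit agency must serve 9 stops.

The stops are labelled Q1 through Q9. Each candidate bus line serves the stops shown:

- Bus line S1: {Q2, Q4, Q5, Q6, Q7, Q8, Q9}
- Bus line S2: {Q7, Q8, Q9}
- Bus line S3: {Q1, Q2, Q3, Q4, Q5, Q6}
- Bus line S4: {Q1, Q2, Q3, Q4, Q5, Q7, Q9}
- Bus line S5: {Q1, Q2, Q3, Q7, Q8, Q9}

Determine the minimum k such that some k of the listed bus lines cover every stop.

2

S1 and S3 together: S1 ∪ S3 = {Q1, Q2, Q3, Q4, Q5, Q6, Q7, Q8, Q9} — every stop is covered.
No single bus line has all 9 stops (the largest, S1, has 7), so 2 is optimal.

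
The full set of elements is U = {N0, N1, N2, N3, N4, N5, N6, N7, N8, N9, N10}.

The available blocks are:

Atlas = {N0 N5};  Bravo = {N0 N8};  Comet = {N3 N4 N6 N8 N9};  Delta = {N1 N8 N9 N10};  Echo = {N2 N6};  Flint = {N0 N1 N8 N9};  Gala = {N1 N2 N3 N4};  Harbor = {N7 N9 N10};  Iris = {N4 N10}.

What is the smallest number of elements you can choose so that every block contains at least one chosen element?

Take H = {N0, N4, N6, N9}. Each listed block contains at least one of these, so H is a hitting set of size 4.
No choice of 3 elements meets every block, so 4 is the minimum.

4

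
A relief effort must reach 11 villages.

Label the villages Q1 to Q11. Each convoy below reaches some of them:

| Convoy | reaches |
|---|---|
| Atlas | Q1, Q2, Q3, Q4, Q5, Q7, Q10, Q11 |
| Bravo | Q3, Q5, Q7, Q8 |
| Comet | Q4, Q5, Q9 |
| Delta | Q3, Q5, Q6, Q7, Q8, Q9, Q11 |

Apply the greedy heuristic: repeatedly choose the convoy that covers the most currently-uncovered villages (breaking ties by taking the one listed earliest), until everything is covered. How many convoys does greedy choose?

Greedy: pick Atlas (covers 8 new) → pick Delta (covers 3 new). Total picks: 2.

2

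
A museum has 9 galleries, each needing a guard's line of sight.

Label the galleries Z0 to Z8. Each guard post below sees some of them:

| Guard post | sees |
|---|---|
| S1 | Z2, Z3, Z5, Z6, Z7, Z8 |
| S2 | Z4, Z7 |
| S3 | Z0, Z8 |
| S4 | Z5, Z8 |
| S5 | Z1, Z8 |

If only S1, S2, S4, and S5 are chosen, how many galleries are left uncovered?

1

Union of S1, S2, S4, S5 = {Z1, Z2, Z3, Z4, Z5, Z6, Z7, Z8}.
Not covered: Z0 — 1 gallery.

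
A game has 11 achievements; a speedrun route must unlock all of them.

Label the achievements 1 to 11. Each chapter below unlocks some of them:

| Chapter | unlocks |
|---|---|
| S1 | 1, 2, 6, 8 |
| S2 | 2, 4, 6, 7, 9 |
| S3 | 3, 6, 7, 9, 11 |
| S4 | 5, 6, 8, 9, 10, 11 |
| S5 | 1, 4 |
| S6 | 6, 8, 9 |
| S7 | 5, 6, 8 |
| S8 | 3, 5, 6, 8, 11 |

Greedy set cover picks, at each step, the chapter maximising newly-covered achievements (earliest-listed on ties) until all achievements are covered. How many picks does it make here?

Greedy: pick S4 (covers 6 new) → pick S2 (covers 3 new) → pick S1 (covers 1 new) → pick S3 (covers 1 new). Total picks: 4.

4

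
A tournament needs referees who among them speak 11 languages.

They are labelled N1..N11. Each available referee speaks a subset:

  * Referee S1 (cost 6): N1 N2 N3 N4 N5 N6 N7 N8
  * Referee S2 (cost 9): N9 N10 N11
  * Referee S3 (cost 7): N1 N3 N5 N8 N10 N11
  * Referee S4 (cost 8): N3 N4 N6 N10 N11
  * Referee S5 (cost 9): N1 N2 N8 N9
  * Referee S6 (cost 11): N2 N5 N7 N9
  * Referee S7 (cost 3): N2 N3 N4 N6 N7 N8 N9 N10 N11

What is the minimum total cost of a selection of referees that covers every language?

9

S1, S7 together cover every language (S1 ∪ S7 = {N1, N2, N3, N4, N5, N6, N7, N8, N9, N10, N11}); total cost 6 + 3 = 9.
No covering selection has total cost below 9.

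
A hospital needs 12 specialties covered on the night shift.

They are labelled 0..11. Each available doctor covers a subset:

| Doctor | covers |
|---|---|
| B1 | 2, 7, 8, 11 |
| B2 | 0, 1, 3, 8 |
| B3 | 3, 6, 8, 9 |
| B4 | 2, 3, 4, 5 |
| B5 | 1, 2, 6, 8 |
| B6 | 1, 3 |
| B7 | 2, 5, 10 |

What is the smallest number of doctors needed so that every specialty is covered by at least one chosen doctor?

5

B1 and B2 and B3 and B4 and B7 together: B1 ∪ B2 ∪ B3 ∪ B4 ∪ B7 = {0, 1, 2, 3, 4, 5, 6, 7, 8, 9, 10, 11} — every specialty is covered.
No 4 of the 7 doctors cover everything (all 35 combinations miss at least one specialty), so 5 is optimal.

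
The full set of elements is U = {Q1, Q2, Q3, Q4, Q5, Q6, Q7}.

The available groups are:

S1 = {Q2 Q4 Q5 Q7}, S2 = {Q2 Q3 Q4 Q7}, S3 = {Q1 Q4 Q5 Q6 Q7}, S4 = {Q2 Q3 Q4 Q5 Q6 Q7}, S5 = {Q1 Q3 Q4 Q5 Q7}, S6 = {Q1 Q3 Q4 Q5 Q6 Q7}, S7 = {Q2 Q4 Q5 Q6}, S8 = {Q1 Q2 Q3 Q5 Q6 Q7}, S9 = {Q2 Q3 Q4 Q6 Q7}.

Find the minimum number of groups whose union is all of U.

S5 and S9 cover everything between them: the union {Q1, Q2, Q3, Q4, Q5, Q6, Q7} is all of U.
No single group has all 7 elements (the largest, S4, has 6), so 2 is optimal.

2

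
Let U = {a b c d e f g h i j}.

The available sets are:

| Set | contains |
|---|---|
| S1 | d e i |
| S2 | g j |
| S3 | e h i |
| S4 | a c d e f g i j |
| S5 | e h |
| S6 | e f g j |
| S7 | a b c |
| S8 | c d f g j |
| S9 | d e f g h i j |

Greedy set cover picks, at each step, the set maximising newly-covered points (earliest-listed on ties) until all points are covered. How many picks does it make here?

3

Greedy: pick S4 (covers 8 new) → pick S3 (covers 1 new) → pick S7 (covers 1 new). Total picks: 3.
(The true minimum cover uses only 2 sets, so greedy is not optimal here.)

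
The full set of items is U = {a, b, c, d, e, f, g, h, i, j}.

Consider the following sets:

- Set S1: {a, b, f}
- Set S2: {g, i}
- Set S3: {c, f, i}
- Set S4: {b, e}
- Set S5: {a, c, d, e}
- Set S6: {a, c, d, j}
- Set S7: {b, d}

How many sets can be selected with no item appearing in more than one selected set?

S2, S4, S6 are pairwise disjoint (S2={g,i}; S4={b,e}; S6={a,c,d,j}).
Every remaining set overlaps one of these, and no 4 of the listed sets are pairwise disjoint, so 3 is the maximum.

3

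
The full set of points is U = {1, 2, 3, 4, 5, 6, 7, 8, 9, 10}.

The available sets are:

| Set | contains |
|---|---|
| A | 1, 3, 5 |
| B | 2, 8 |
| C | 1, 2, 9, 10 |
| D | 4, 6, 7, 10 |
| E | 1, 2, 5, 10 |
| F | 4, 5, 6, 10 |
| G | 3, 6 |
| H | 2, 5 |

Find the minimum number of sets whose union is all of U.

4

A, B, C, and D cover everything between them: the union {1, 2, 3, 4, 5, 6, 7, 8, 9, 10} is all of U.
No 3 of the 8 sets cover everything (all 56 combinations miss at least one point), so 4 is optimal.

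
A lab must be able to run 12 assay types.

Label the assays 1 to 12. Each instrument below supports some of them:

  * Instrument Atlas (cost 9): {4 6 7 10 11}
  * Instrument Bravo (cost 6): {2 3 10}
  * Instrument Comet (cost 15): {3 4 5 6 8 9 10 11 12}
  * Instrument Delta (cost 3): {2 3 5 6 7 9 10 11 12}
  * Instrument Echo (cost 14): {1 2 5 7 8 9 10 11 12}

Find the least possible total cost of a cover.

26

Atlas, Delta, Echo together cover every assay (Atlas ∪ Delta ∪ Echo = {1, 2, 3, 4, 5, 6, 7, 8, 9, 10, 11, 12}); total cost 9 + 3 + 14 = 26.
No covering selection has total cost below 26.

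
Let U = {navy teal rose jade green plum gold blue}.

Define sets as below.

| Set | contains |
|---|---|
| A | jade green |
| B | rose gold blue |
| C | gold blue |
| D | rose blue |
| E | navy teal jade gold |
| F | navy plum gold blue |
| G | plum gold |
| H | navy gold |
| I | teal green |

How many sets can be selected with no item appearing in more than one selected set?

3

D, H, I are pairwise disjoint (D={rose,blue}; H={navy,gold}; I={teal,green}).
Every remaining set overlaps one of these, and no 4 of the listed sets are pairwise disjoint, so 3 is the maximum.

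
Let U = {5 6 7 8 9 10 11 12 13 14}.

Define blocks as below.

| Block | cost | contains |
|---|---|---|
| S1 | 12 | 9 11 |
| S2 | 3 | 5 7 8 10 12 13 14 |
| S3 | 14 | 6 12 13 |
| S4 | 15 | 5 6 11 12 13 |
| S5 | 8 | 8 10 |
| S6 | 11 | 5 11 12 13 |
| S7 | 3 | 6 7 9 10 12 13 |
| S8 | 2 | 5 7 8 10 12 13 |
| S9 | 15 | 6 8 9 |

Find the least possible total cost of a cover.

17

S2, S6, S7 together cover every element (S2 ∪ S6 ∪ S7 = {5, 6, 7, 8, 9, 10, 11, 12, 13, 14}); total cost 3 + 11 + 3 = 17.
The greedy pick S8, S7, S2, S6 costs 19; no covering selection beats 17.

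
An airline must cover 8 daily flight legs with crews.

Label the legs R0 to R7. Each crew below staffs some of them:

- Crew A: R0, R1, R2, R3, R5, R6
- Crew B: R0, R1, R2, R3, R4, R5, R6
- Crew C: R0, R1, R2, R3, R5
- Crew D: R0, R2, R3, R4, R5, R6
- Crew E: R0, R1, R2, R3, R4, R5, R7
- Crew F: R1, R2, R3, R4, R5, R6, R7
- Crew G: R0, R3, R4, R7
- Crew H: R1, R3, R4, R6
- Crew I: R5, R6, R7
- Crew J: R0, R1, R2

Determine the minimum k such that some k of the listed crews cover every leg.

Take {A, F}. Their union is {R0, R1, R2, R3, R4, R5, R6, R7}, which is all 8 legs.
No single crew has all 8 legs (the largest, B, has 7), so 2 is optimal.

2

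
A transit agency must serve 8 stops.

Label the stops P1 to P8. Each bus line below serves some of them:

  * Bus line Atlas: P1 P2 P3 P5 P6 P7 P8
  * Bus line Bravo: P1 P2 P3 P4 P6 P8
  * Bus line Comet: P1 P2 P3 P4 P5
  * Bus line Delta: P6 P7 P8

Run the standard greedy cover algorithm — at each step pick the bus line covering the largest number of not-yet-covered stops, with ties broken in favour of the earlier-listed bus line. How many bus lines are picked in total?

2

Greedy: pick Atlas (covers 7 new) → pick Bravo (covers 1 new). Total picks: 2.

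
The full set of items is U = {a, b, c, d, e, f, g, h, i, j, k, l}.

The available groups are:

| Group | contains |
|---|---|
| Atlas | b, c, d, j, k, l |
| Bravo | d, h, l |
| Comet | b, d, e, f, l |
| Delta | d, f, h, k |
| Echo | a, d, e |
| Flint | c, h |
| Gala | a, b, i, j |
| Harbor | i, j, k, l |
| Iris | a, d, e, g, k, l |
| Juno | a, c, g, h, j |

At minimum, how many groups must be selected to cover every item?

3

Comet and Harbor and Juno together: Comet ∪ Harbor ∪ Juno = {a, b, c, d, e, f, g, h, i, j, k, l} — every item is covered.
No 2 of the 10 groups cover everything (all 45 combinations miss at least one item), so 3 is optimal.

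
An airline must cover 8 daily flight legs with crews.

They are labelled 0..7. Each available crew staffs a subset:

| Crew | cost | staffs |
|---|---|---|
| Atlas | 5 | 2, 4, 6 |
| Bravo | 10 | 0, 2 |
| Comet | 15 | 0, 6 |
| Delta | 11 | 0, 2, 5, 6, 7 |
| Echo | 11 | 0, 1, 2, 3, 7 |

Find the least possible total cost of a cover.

27

Atlas, Delta, Echo together cover every leg (Atlas ∪ Delta ∪ Echo = {0, 1, 2, 3, 4, 5, 6, 7}); total cost 5 + 11 + 11 = 27.
No covering selection has total cost below 27.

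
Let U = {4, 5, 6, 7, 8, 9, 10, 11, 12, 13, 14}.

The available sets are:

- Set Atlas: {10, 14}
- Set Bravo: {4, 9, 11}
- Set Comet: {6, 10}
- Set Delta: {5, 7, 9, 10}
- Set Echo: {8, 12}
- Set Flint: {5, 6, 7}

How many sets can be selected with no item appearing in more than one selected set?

Atlas, Bravo, Echo, Flint are pairwise disjoint (Atlas={10,14}; Bravo={4,9,11}; Echo={8,12}; Flint={5,6,7}).
Every remaining set overlaps one of these, and no 5 of the listed sets are pairwise disjoint, so 4 is the maximum.

4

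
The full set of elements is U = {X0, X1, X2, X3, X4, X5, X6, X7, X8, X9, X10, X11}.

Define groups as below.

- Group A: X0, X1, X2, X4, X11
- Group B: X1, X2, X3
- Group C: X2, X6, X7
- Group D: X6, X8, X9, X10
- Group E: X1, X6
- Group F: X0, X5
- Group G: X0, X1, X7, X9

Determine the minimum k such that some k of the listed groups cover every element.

5

A and B and D and F and G together: A ∪ B ∪ D ∪ F ∪ G = {X0, X1, X2, X3, X4, X5, X6, X7, X8, X9, X10, X11} — every element is covered.
No 4 of the 7 groups cover everything (all 35 combinations miss at least one element), so 5 is optimal.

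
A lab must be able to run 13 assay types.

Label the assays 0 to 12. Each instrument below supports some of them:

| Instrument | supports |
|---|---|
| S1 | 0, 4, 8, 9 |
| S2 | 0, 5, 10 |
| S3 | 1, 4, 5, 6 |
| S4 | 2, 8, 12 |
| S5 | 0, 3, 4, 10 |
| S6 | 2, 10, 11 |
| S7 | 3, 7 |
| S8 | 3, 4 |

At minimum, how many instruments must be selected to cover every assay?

Take {S1, S3, S4, S6, S7}. Their union is {0, 1, 2, 3, 4, 5, 6, 7, 8, 9, 10, 11, 12}, which is all 13 assays.
No 4 of the 8 instruments cover everything (all 70 combinations miss at least one assay), so 5 is optimal.

5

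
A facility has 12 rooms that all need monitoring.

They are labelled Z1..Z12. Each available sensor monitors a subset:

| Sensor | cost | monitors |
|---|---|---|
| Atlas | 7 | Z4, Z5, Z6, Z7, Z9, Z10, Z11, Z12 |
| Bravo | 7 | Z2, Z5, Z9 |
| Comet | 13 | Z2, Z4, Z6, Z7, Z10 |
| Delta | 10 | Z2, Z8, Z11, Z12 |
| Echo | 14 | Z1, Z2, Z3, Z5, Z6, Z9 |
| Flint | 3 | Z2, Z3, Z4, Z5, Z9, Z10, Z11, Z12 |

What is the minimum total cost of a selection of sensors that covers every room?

31

Atlas, Delta, Echo together cover every room (Atlas ∪ Delta ∪ Echo = {Z1, Z2, Z3, Z4, Z5, Z6, Z7, Z8, Z9, Z10, Z11, Z12}); total cost 7 + 10 + 14 = 31.
The greedy pick Flint, Atlas, Delta, Echo costs 34; no covering selection beats 31.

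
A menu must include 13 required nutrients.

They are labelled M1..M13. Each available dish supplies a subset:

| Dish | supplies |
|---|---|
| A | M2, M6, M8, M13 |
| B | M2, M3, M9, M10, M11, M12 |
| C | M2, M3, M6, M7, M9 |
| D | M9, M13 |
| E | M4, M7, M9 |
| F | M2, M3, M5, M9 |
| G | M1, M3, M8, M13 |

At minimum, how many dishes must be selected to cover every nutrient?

5

Take {B, C, E, F, G}. Their union is {M1, M2, M3, M4, M5, M6, M7, M8, M9, M10, M11, M12, M13}, which is all 13 nutrients.
No 4 of the 7 dishes cover everything (all 35 combinations miss at least one nutrient), so 5 is optimal.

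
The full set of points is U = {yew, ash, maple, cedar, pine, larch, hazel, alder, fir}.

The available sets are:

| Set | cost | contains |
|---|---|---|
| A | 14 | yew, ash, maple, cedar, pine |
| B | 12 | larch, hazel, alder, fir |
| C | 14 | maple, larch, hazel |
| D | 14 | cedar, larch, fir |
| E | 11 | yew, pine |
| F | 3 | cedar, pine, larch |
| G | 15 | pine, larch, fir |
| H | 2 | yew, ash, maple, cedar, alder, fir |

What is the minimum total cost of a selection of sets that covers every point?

17

B, F, H together cover every point (B ∪ F ∪ H = {yew, ash, maple, cedar, pine, larch, hazel, alder, fir}); total cost 12 + 3 + 2 = 17.
No covering selection has total cost below 17.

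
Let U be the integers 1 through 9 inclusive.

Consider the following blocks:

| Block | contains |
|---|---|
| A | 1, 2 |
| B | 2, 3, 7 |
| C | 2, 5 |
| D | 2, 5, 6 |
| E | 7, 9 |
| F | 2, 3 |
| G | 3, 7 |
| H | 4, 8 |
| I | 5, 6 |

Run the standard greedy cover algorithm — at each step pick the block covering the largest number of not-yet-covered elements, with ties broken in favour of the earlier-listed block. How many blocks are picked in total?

5

Greedy: pick B (covers 3 new) → pick D (covers 2 new) → pick H (covers 2 new) → pick A (covers 1 new) → pick E (covers 1 new). Total picks: 5.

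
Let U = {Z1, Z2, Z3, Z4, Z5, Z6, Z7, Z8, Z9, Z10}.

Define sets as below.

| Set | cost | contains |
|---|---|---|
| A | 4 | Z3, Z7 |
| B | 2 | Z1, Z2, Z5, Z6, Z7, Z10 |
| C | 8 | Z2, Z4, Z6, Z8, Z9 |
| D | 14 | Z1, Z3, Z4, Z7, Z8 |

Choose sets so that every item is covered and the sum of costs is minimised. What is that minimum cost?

14

A, B, C together cover every item (A ∪ B ∪ C = {Z1, Z2, Z3, Z4, Z5, Z6, Z7, Z8, Z9, Z10}); total cost 4 + 2 + 8 = 14.
No covering selection has total cost below 14.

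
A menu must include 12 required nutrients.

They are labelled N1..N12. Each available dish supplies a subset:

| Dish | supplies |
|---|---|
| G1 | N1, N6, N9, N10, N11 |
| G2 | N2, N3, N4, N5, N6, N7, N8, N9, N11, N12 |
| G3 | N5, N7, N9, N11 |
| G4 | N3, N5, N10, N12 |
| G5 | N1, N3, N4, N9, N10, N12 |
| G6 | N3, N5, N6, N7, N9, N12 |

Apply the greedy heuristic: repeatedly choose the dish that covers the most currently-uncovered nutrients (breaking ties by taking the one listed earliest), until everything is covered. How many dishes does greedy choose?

2

Greedy: pick G2 (covers 10 new) → pick G1 (covers 2 new). Total picks: 2.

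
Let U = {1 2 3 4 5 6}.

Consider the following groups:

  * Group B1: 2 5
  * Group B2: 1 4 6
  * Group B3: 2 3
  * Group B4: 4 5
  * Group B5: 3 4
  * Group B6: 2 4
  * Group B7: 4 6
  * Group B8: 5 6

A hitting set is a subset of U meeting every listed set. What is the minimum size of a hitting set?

3

Take H = {3, 4, 5}. Each listed group contains at least one of these, so H is a hitting set of size 3.
No choice of 2 items meets every group, so 3 is the minimum.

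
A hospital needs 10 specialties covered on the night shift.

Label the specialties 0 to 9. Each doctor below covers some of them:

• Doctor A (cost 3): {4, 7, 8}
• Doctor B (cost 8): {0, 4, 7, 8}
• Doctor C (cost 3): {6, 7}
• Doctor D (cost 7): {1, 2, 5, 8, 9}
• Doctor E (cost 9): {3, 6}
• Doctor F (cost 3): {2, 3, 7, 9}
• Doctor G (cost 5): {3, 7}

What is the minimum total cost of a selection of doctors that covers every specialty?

21

B, C, D, F together cover every specialty (B ∪ C ∪ D ∪ F = {0, 1, 2, 3, 4, 5, 6, 7, 8, 9}); total cost 8 + 3 + 7 + 3 = 21.
The greedy pick F, A, C, D, B costs 24; no covering selection beats 21.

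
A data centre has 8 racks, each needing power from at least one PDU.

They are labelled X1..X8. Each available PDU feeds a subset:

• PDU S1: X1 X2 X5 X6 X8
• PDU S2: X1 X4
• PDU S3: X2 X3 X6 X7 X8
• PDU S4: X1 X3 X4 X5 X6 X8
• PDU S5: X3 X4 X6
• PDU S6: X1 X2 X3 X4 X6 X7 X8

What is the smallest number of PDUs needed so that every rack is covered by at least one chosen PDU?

S1 and S6 together: S1 ∪ S6 = {X1, X2, X3, X4, X5, X6, X7, X8} — every rack is covered.
No single PDU has all 8 racks (the largest, S6, has 7), so 2 is optimal.

2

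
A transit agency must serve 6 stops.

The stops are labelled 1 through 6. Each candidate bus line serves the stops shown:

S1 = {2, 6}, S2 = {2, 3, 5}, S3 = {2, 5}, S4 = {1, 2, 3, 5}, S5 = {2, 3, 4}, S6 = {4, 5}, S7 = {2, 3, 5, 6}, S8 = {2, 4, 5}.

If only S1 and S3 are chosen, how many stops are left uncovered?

Union of S1, S3 = {2, 5, 6}.
Not covered: 1, 3, 4 — 3 stops.

3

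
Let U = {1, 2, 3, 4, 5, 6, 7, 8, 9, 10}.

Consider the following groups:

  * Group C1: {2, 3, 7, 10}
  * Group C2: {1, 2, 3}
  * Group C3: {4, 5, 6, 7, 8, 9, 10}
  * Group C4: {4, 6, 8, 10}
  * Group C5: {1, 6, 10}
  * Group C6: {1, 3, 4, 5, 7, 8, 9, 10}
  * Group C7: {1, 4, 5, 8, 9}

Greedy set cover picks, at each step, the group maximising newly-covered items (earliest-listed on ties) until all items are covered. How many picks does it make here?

3

Greedy: pick C6 (covers 8 new) → pick C1 (covers 1 new) → pick C3 (covers 1 new). Total picks: 3.
(The true minimum cover uses only 2 groups, so greedy is not optimal here.)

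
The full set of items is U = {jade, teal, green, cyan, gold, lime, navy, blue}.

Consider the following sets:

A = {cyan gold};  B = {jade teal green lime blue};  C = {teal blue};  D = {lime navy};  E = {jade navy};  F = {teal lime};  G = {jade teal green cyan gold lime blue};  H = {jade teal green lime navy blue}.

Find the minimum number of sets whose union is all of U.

2

Take {D, G}. Their union is {jade, teal, green, cyan, gold, lime, navy, blue}, which is all 8 items.
No single set has all 8 items (the largest, G, has 7), so 2 is optimal.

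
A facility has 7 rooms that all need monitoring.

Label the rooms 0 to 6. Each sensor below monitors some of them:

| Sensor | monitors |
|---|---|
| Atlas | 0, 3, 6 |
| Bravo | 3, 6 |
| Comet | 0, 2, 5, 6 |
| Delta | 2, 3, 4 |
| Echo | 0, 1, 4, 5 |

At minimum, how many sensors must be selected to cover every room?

Bravo and Delta and Echo together: Bravo ∪ Delta ∪ Echo = {0, 1, 2, 3, 4, 5, 6} — every room is covered.
Only Echo contains 1, so Echo is forced; the remaining 3 rooms need at least 2 more sensors (each remaining sensor adds at most 2) — so at least 3 sensors are needed, and 3 is optimal.

3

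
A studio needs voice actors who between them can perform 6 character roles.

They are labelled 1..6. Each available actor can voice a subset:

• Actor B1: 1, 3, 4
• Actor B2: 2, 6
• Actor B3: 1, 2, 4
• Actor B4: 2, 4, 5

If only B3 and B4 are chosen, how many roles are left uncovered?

2

Union of B3, B4 = {1, 2, 4, 5}.
Not covered: 3, 6 — 2 roles.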